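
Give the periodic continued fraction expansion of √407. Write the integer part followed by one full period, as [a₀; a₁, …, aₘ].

a₀ = ⌊√407⌋ = 20.
With m₀=0, d₀=1 and mₖ₊₁ = dₖaₖ − mₖ, dₖ₊₁ = (n − mₖ₊₁²)/dₖ, aₖ₊₁ = ⌊(a₀+mₖ₊₁)/dₖ₊₁⌋:
  k=1: m=20, d=7, a=5
  k=2: m=15, d=26, a=1
  k=3: m=11, d=11, a=2
  k=4: m=11, d=26, a=1
  k=5: m=15, d=7, a=5
  k=6: m=20, d=1, a=40
d=1 and a=2a₀=40 at k=6, so the next step gives (m, d) = (20, 7) again — its k=1 value — and the period has length 6.

[20; 5, 1, 2, 1, 5, 40]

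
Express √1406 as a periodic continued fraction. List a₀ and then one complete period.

a₀ = ⌊√1406⌋ = 37.

[37; 2, 74]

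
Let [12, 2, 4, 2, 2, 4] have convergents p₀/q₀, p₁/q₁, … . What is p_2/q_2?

112/9

Using pₖ = aₖpₖ₋₁ + pₖ₋₂, qₖ = aₖqₖ₋₁ + qₖ₋₂ (with p₋₁=1, p₋₂=0, q₋₁=0, q₋₂=1):
  k=0: a=12, p=12, q=1
  k=1: a=2, p=25, q=2
  k=2: a=4, p=112, q=9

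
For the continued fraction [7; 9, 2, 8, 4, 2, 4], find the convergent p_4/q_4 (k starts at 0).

4711/663

Using pₖ = aₖpₖ₋₁ + pₖ₋₂, qₖ = aₖqₖ₋₁ + qₖ₋₂ (with p₋₁=1, p₋₂=0, q₋₁=0, q₋₂=1):
  k=0: a=7, p=7, q=1
  k=1: a=9, p=64, q=9
  k=2: a=2, p=135, q=19
  k=3: a=8, p=1144, q=161
  k=4: a=4, p=4711, q=663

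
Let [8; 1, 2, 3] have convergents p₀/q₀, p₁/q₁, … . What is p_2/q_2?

Using pₖ = aₖpₖ₋₁ + pₖ₋₂, qₖ = aₖqₖ₋₁ + qₖ₋₂ (with p₋₁=1, p₋₂=0, q₋₁=0, q₋₂=1):
  k=0: a=8, p=8, q=1
  k=1: a=1, p=9, q=1
  k=2: a=2, p=26, q=3

26/3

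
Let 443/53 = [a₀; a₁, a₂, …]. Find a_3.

443 = 8·53 + 19   →  a_0 = 8
53 = 2·19 + 15   →  a_1 = 2
19 = 1·15 + 4   →  a_2 = 1
15 = 3·4 + 3   →  a_3 = 3

3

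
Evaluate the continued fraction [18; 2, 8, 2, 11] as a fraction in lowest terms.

Fold from the inside: start with 11/1.
  2 + 1/11 = 23/11
  8 + 11/23 = 195/23
  2 + 23/195 = 413/195
  18 + 195/413 = 7629/413

7629/413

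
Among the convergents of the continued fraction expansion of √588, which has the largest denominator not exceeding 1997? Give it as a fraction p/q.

18817/776

√588 = [24; 4, 48, …] (period length 2).
Convergents:
  p_0/q_0 = 24/1
  p_1/q_1 = 97/4
  p_2/q_2 = 4680/193
  p_3/q_3 = 18817/776
  p_4/q_4 = 907896/37441
q_3 = 776 ≤ 1997 < 37441 = q_4, so the answer is 18817/776.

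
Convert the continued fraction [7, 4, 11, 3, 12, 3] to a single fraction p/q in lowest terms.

Using pₖ = aₖpₖ₋₁ + pₖ₋₂ and qₖ = aₖqₖ₋₁ + qₖ₋₂:
  k=0: a=7, p=7, q=1
  k=1: a=4, p=29, q=4
  k=2: a=11, p=326, q=45
  k=3: a=3, p=1007, q=139
  k=4: a=12, p=12410, q=1713
  k=5: a=3, p=38237, q=5278

38237/5278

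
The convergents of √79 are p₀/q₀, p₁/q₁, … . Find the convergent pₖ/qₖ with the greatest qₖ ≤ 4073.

12799/1440

√79 = [8; 1, 7, 1, 16, …] (period length 4).
Convergents:
  p_0/q_0 = 8/1
  p_1/q_1 = 9/1
  p_2/q_2 = 71/8
  p_3/q_3 = 80/9
  p_4/q_4 = 1351/152
  p_5/q_5 = 1431/161
  p_6/q_6 = 11368/1279
  p_7/q_7 = 12799/1440
  p_8/q_8 = 216152/24319
q_7 = 1440 ≤ 4073 < 24319 = q_8, so the answer is 12799/1440.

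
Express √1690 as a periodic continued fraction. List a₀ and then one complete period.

[41; 9, 8, 9, 82]

a₀ = ⌊√1690⌋ = 41.
With m₀=0, d₀=1 and mₖ₊₁ = dₖaₖ − mₖ, dₖ₊₁ = (n − mₖ₊₁²)/dₖ, aₖ₊₁ = ⌊(a₀+mₖ₊₁)/dₖ₊₁⌋:
  k=1: m=41, d=9, a=9
  k=2: m=40, d=10, a=8
  k=3: m=40, d=9, a=9
  k=4: m=41, d=1, a=82
d=1 and a=2a₀=82 at k=4, so the next step gives (m, d) = (41, 9) again — its k=1 value — and the period has length 4.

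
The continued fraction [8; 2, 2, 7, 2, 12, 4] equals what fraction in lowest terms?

33780/4019

Fold from the inside: start with 4/1.
  12 + 1/4 = 49/4
  2 + 4/49 = 102/49
  7 + 49/102 = 763/102
  2 + 102/763 = 1628/763
  2 + 763/1628 = 4019/1628
  8 + 1628/4019 = 33780/4019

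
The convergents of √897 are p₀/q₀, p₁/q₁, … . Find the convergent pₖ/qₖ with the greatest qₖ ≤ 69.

√897 = [29; 1, 18, 1, 58, …] (period length 4).
Convergents:
  p_0/q_0 = 29/1
  p_1/q_1 = 30/1
  p_2/q_2 = 569/19
  p_3/q_3 = 599/20
  p_4/q_4 = 35311/1179
q_3 = 20 ≤ 69 < 1179 = q_4, so the answer is 599/20.

599/20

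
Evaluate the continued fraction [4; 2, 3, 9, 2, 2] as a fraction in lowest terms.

1502/339

Using pₖ = aₖpₖ₋₁ + pₖ₋₂ and qₖ = aₖqₖ₋₁ + qₖ₋₂:
  k=0: a=4, p=4, q=1
  k=1: a=2, p=9, q=2
  k=2: a=3, p=31, q=7
  k=3: a=9, p=288, q=65
  k=4: a=2, p=607, q=137
  k=5: a=2, p=1502, q=339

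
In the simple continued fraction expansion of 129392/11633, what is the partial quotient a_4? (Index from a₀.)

7

129392 = 11·11633 + 1429   →  a_0 = 11
11633 = 8·1429 + 201   →  a_1 = 8
1429 = 7·201 + 22   →  a_2 = 7
201 = 9·22 + 3   →  a_3 = 9
22 = 7·3 + 1   →  a_4 = 7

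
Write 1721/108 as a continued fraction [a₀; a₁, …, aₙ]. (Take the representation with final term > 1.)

[15; 1, 14, 2, 3]

1721 = 15*108 + 101
108 = 1*101 + 7
101 = 14*7 + 3
7 = 2*3 + 1
3 = 3*1 + 0  (stop)
So 1721/108 = [15; 1, 14, 2, 3].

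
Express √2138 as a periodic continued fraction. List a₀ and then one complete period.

[46; 4, 5, 5, 4, 92]

a₀ = ⌊√2138⌋ = 46.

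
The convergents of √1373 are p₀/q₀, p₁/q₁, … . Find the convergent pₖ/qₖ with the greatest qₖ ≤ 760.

√1373 = [37; 18, 1, 1, 18, 74, …] (period length 5).
Convergents:
  p_0/q_0 = 37/1
  p_1/q_1 = 667/18
  p_2/q_2 = 704/19
  p_3/q_3 = 1371/37
  p_4/q_4 = 25382/685
  p_5/q_5 = 1879639/50727
q_4 = 685 ≤ 760 < 50727 = q_5, so the answer is 25382/685.

25382/685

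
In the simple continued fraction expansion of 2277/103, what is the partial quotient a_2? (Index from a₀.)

2277 = 22·103 + 11   →  a_0 = 22
103 = 9·11 + 4   →  a_1 = 9
11 = 2·4 + 3   →  a_2 = 2

2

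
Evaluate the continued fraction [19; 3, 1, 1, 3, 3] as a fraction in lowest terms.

1581/82

Using pₖ = aₖpₖ₋₁ + pₖ₋₂ and qₖ = aₖqₖ₋₁ + qₖ₋₂:
  k=0: a=19, p=19, q=1
  k=1: a=3, p=58, q=3
  k=2: a=1, p=77, q=4
  k=3: a=1, p=135, q=7
  k=4: a=3, p=482, q=25
  k=5: a=3, p=1581, q=82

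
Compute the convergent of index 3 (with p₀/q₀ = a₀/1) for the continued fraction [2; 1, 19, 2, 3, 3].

Using pₖ = aₖpₖ₋₁ + pₖ₋₂, qₖ = aₖqₖ₋₁ + qₖ₋₂ (with p₋₁=1, p₋₂=0, q₋₁=0, q₋₂=1):
  k=0: a=2, p=2, q=1
  k=1: a=1, p=3, q=1
  k=2: a=19, p=59, q=20
  k=3: a=2, p=121, q=41

121/41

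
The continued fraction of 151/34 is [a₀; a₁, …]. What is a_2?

151 = 4·34 + 15   →  a_0 = 4
34 = 2·15 + 4   →  a_1 = 2
15 = 3·4 + 3   →  a_2 = 3

3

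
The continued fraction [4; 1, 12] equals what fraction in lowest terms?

64/13

Fold from the inside: start with 12/1.
  1 + 1/12 = 13/12
  4 + 12/13 = 64/13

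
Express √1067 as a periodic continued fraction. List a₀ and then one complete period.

[32; 1, 1, 1, 64]

a₀ = ⌊√1067⌋ = 32.
With m₀=0, d₀=1 and mₖ₊₁ = dₖaₖ − mₖ, dₖ₊₁ = (n − mₖ₊₁²)/dₖ, aₖ₊₁ = ⌊(a₀+mₖ₊₁)/dₖ₊₁⌋:
  k=1: m=32, d=43, a=1
  k=2: m=11, d=22, a=1
  k=3: m=11, d=43, a=1
  k=4: m=32, d=1, a=64
d=1 and a=2a₀=64 at k=4, so the next step gives (m, d) = (32, 43) again — its k=1 value — and the period has length 4.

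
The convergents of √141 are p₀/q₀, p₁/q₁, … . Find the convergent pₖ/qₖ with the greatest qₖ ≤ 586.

√141 = [11; 1, 6, 1, 22, …] (period length 4).
Convergents:
  p_0/q_0 = 11/1
  p_1/q_1 = 12/1
  p_2/q_2 = 83/7
  p_3/q_3 = 95/8
  p_4/q_4 = 2173/183
  p_5/q_5 = 2268/191
  p_6/q_6 = 15781/1329
q_5 = 191 ≤ 586 < 1329 = q_6, so the answer is 2268/191.

2268/191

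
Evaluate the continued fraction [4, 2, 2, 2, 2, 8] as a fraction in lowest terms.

Using pₖ = aₖpₖ₋₁ + pₖ₋₂ and qₖ = aₖqₖ₋₁ + qₖ₋₂:
  k=0: a=4, p=4, q=1
  k=1: a=2, p=9, q=2
  k=2: a=2, p=22, q=5
  k=3: a=2, p=53, q=12
  k=4: a=2, p=128, q=29
  k=5: a=8, p=1077, q=244

1077/244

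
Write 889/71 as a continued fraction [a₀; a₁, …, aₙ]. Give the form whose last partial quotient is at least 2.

[12; 1, 1, 11, 3]

889 = 12×71 + 37
71 = 1×37 + 34
37 = 1×34 + 3
34 = 11×3 + 1
3 = 3×1 + 0  (stop)
So 889/71 = [12; 1, 1, 11, 3].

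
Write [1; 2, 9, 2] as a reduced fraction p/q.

59/40

Using pₖ = aₖpₖ₋₁ + pₖ₋₂ and qₖ = aₖqₖ₋₁ + qₖ₋₂:
  k=0: a=1, p=1, q=1
  k=1: a=2, p=3, q=2
  k=2: a=9, p=28, q=19
  k=3: a=2, p=59, q=40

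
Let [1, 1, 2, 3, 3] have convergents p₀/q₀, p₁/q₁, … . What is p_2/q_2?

Using pₖ = aₖpₖ₋₁ + pₖ₋₂, qₖ = aₖqₖ₋₁ + qₖ₋₂ (with p₋₁=1, p₋₂=0, q₋₁=0, q₋₂=1):
  k=0: a=1, p=1, q=1
  k=1: a=1, p=2, q=1
  k=2: a=2, p=5, q=3

5/3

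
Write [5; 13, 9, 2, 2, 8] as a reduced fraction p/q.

Using pₖ = aₖpₖ₋₁ + pₖ₋₂ and qₖ = aₖqₖ₋₁ + qₖ₋₂:
  k=0: a=5, p=5, q=1
  k=1: a=13, p=66, q=13
  k=2: a=9, p=599, q=118
  k=3: a=2, p=1264, q=249
  k=4: a=2, p=3127, q=616
  k=5: a=8, p=26280, q=5177

26280/5177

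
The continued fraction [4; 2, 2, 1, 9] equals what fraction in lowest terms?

301/68

Fold from the inside: start with 9/1.
  1 + 1/9 = 10/9
  2 + 9/10 = 29/10
  2 + 10/29 = 68/29
  4 + 29/68 = 301/68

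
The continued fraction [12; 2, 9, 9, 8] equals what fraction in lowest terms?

Fold from the inside: start with 8/1.
  9 + 1/8 = 73/8
  9 + 8/73 = 665/73
  2 + 73/665 = 1403/665
  12 + 665/1403 = 17501/1403

17501/1403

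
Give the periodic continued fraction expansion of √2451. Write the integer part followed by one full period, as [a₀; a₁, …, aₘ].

[49; 1, 1, 32, 1, 1, 98]

a₀ = ⌊√2451⌋ = 49.
With m₀=0, d₀=1 and mₖ₊₁ = dₖaₖ − mₖ, dₖ₊₁ = (n − mₖ₊₁²)/dₖ, aₖ₊₁ = ⌊(a₀+mₖ₊₁)/dₖ₊₁⌋:
  k=1: m=49, d=50, a=1
  k=2: m=1, d=49, a=1
  k=3: m=48, d=3, a=32
  k=4: m=48, d=49, a=1
  k=5: m=1, d=50, a=1
  k=6: m=49, d=1, a=98
d=1 and a=2a₀=98 at k=6, so the next step gives (m, d) = (49, 50) again — its k=1 value — and the period has length 6.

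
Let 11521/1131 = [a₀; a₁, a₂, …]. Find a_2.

2

11521 = 10·1131 + 211   →  a_0 = 10
1131 = 5·211 + 76   →  a_1 = 5
211 = 2·76 + 59   →  a_2 = 2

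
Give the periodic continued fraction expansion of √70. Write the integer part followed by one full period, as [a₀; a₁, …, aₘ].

[8; 2, 1, 2, 1, 2, 16]

a₀ = ⌊√70⌋ = 8.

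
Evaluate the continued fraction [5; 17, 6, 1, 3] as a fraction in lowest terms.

Fold from the inside: start with 3/1.
  1 + 1/3 = 4/3
  6 + 3/4 = 27/4
  17 + 4/27 = 463/27
  5 + 27/463 = 2342/463

2342/463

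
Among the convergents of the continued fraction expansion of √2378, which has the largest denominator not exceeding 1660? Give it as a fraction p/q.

80218/1645

√2378 = [48; 1, 3, 3, 1, 96, …] (period length 5).
Convergents:
  p_0/q_0 = 48/1
  p_1/q_1 = 49/1
  p_2/q_2 = 195/4
  p_3/q_3 = 634/13
  p_4/q_4 = 829/17
  p_5/q_5 = 80218/1645
  p_6/q_6 = 81047/1662
q_5 = 1645 ≤ 1660 < 1662 = q_6, so the answer is 80218/1645.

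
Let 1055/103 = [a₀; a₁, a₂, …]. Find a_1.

1055 = 10·103 + 25   →  a_0 = 10
103 = 4·25 + 3   →  a_1 = 4

4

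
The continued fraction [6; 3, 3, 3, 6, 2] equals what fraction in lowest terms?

Using pₖ = aₖpₖ₋₁ + pₖ₋₂ and qₖ = aₖqₖ₋₁ + qₖ₋₂:
  k=0: a=6, p=6, q=1
  k=1: a=3, p=19, q=3
  k=2: a=3, p=63, q=10
  k=3: a=3, p=208, q=33
  k=4: a=6, p=1311, q=208
  k=5: a=2, p=2830, q=449

2830/449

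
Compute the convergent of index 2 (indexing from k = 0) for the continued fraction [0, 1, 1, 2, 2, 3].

1/2

Using pₖ = aₖpₖ₋₁ + pₖ₋₂, qₖ = aₖqₖ₋₁ + qₖ₋₂ (with p₋₁=1, p₋₂=0, q₋₁=0, q₋₂=1):
  k=0: a=0, p=0, q=1
  k=1: a=1, p=1, q=1
  k=2: a=1, p=1, q=2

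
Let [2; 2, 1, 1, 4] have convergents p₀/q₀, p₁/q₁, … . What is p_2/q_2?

7/3

Using pₖ = aₖpₖ₋₁ + pₖ₋₂, qₖ = aₖqₖ₋₁ + qₖ₋₂ (with p₋₁=1, p₋₂=0, q₋₁=0, q₋₂=1):
  k=0: a=2, p=2, q=1
  k=1: a=2, p=5, q=2
  k=2: a=1, p=7, q=3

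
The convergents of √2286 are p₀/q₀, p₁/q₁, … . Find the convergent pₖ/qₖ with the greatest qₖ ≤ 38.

765/16

√2286 = [47; 1, 4, 3, 10, 3, 4, 1, 94, …] (period length 8).
Convergents:
  p_0/q_0 = 47/1
  p_1/q_1 = 48/1
  p_2/q_2 = 239/5
  p_3/q_3 = 765/16
  p_4/q_4 = 7889/165
q_3 = 16 ≤ 38 < 165 = q_4, so the answer is 765/16.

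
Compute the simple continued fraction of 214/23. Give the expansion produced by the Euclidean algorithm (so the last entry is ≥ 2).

[9; 3, 3, 2]

214 = 9×23 + 7
23 = 3×7 + 2
7 = 3×2 + 1
2 = 2×1 + 0  (stop)
So 214/23 = [9; 3, 3, 2].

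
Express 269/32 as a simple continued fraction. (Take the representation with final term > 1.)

269 = 8×32 + 13
32 = 2×13 + 6
13 = 2×6 + 1
6 = 6×1 + 0  (stop)
So 269/32 = [8; 2, 2, 6].

[8; 2, 2, 6]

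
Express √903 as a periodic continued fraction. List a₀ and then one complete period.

a₀ = ⌊√903⌋ = 30.
With m₀=0, d₀=1 and mₖ₊₁ = dₖaₖ − mₖ, dₖ₊₁ = (n − mₖ₊₁²)/dₖ, aₖ₊₁ = ⌊(a₀+mₖ₊₁)/dₖ₊₁⌋:
  k=1: m=30, d=3, a=20
  k=2: m=30, d=1, a=60
d=1 and a=2a₀=60 at k=2, so the next step gives (m, d) = (30, 3) again — its k=1 value — and the period has length 2.

[30; 20, 60]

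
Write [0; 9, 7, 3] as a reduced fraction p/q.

22/201

Fold from the inside: start with 3/1.
  7 + 1/3 = 22/3
  9 + 3/22 = 201/22
  0 + 22/201 = 22/201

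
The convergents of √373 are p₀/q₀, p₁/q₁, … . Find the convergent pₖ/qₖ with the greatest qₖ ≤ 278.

√373 = [19; 3, 5, 5, 3, 38, …] (period length 5).
Convergents:
  p_0/q_0 = 19/1
  p_1/q_1 = 58/3
  p_2/q_2 = 309/16
  p_3/q_3 = 1603/83
  p_4/q_4 = 5118/265
  p_5/q_5 = 196087/10153
q_4 = 265 ≤ 278 < 10153 = q_5, so the answer is 5118/265.

5118/265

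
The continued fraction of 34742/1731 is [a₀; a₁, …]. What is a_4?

34742 = 20·1731 + 122   →  a_0 = 20
1731 = 14·122 + 23   →  a_1 = 14
122 = 5·23 + 7   →  a_2 = 5
23 = 3·7 + 2   →  a_3 = 3
7 = 3·2 + 1   →  a_4 = 3

3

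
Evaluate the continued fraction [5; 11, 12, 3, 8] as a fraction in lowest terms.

17373/3413

Using pₖ = aₖpₖ₋₁ + pₖ₋₂ and qₖ = aₖqₖ₋₁ + qₖ₋₂:
  k=0: a=5, p=5, q=1
  k=1: a=11, p=56, q=11
  k=2: a=12, p=677, q=133
  k=3: a=3, p=2087, q=410
  k=4: a=8, p=17373, q=3413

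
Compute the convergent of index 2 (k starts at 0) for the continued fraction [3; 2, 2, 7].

Using pₖ = aₖpₖ₋₁ + pₖ₋₂, qₖ = aₖqₖ₋₁ + qₖ₋₂ (with p₋₁=1, p₋₂=0, q₋₁=0, q₋₂=1):
  k=0: a=3, p=3, q=1
  k=1: a=2, p=7, q=2
  k=2: a=2, p=17, q=5

17/5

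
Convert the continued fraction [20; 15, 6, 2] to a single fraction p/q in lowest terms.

Fold from the inside: start with 2/1.
  6 + 1/2 = 13/2
  15 + 2/13 = 197/13
  20 + 13/197 = 3953/197

3953/197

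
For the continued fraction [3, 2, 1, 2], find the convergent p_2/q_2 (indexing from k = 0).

10/3

Using pₖ = aₖpₖ₋₁ + pₖ₋₂, qₖ = aₖqₖ₋₁ + qₖ₋₂ (with p₋₁=1, p₋₂=0, q₋₁=0, q₋₂=1):
  k=0: a=3, p=3, q=1
  k=1: a=2, p=7, q=2
  k=2: a=1, p=10, q=3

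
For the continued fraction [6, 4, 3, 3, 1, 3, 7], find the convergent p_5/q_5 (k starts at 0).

Using pₖ = aₖpₖ₋₁ + pₖ₋₂, qₖ = aₖqₖ₋₁ + qₖ₋₂ (with p₋₁=1, p₋₂=0, q₋₁=0, q₋₂=1):
  k=0: a=6, p=6, q=1
  k=1: a=4, p=25, q=4
  k=2: a=3, p=81, q=13
  k=3: a=3, p=268, q=43
  k=4: a=1, p=349, q=56
  k=5: a=3, p=1315, q=211

1315/211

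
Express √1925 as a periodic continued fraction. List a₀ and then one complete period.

[43; 1, 6, 1, 86]

a₀ = ⌊√1925⌋ = 43.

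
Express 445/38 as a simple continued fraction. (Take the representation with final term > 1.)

445 = 11*38 + 27
38 = 1*27 + 11
27 = 2*11 + 5
11 = 2*5 + 1
5 = 5*1 + 0  (stop)
So 445/38 = [11; 1, 2, 2, 5].

[11; 1, 2, 2, 5]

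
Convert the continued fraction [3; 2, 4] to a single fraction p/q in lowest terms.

Using pₖ = aₖpₖ₋₁ + pₖ₋₂ and qₖ = aₖqₖ₋₁ + qₖ₋₂:
  k=0: a=3, p=3, q=1
  k=1: a=2, p=7, q=2
  k=2: a=4, p=31, q=9

31/9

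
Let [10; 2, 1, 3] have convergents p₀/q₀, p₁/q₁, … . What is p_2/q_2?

Using pₖ = aₖpₖ₋₁ + pₖ₋₂, qₖ = aₖqₖ₋₁ + qₖ₋₂ (with p₋₁=1, p₋₂=0, q₋₁=0, q₋₂=1):
  k=0: a=10, p=10, q=1
  k=1: a=2, p=21, q=2
  k=2: a=1, p=31, q=3

31/3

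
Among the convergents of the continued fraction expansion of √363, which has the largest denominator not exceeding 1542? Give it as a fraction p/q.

√363 = [19; 19, 38, …] (period length 2).
Convergents:
  p_0/q_0 = 19/1
  p_1/q_1 = 362/19
  p_2/q_2 = 13775/723
  p_3/q_3 = 262087/13756
q_2 = 723 ≤ 1542 < 13756 = q_3, so the answer is 13775/723.

13775/723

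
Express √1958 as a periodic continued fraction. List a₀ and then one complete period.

a₀ = ⌊√1958⌋ = 44.

[44; 4, 88]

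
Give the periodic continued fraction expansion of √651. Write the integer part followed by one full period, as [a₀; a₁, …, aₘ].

a₀ = ⌊√651⌋ = 25.
With m₀=0, d₀=1 and mₖ₊₁ = dₖaₖ − mₖ, dₖ₊₁ = (n − mₖ₊₁²)/dₖ, aₖ₊₁ = ⌊(a₀+mₖ₊₁)/dₖ₊₁⌋:
  k=1: m=25, d=26, a=1
  k=2: m=1, d=25, a=1
  k=3: m=24, d=3, a=16
  k=4: m=24, d=25, a=1
  k=5: m=1, d=26, a=1
  k=6: m=25, d=1, a=50
d=1 and a=2a₀=50 at k=6, so the next step gives (m, d) = (25, 26) again — its k=1 value — and the period has length 6.

[25; 1, 1, 16, 1, 1, 50]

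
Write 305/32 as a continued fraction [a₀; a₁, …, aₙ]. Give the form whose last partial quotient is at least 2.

305 = 9×32 + 17
32 = 1×17 + 15
17 = 1×15 + 2
15 = 7×2 + 1
2 = 2×1 + 0  (stop)
So 305/32 = [9; 1, 1, 7, 2].

[9; 1, 1, 7, 2]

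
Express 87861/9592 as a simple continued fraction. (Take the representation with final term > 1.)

87861 = 9*9592 + 1533
9592 = 6*1533 + 394
1533 = 3*394 + 351
394 = 1*351 + 43
351 = 8*43 + 7
43 = 6*7 + 1
7 = 7*1 + 0  (stop)
So 87861/9592 = [9; 6, 3, 1, 8, 6, 7].

[9; 6, 3, 1, 8, 6, 7]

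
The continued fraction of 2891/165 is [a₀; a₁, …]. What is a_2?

2891 = 17·165 + 86   →  a_0 = 17
165 = 1·86 + 79   →  a_1 = 1
86 = 1·79 + 7   →  a_2 = 1

1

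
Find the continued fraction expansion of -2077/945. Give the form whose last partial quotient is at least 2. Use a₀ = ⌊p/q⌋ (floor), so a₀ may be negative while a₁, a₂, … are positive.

[-3; 1, 4, 18, 1, 2, 3]

-2077 = -3·945 + 758
945 = 1·758 + 187
758 = 4·187 + 10
187 = 18·10 + 7
10 = 1·7 + 3
7 = 2·3 + 1
3 = 3·1 + 0  (stop)
So -2077/945 = [-3; 1, 4, 18, 1, 2, 3].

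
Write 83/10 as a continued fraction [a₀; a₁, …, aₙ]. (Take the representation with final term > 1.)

[8; 3, 3]

83 = 8×10 + 3
10 = 3×3 + 1
3 = 3×1 + 0  (stop)
So 83/10 = [8; 3, 3].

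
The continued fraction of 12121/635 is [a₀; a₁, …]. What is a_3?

12121 = 19·635 + 56   →  a_0 = 19
635 = 11·56 + 19   →  a_1 = 11
56 = 2·19 + 18   →  a_2 = 2
19 = 1·18 + 1   →  a_3 = 1

1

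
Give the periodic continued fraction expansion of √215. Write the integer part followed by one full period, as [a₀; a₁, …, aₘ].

a₀ = ⌊√215⌋ = 14.
With m₀=0, d₀=1 and mₖ₊₁ = dₖaₖ − mₖ, dₖ₊₁ = (n − mₖ₊₁²)/dₖ, aₖ₊₁ = ⌊(a₀+mₖ₊₁)/dₖ₊₁⌋:
  k=1: m=14, d=19, a=1
  k=2: m=5, d=10, a=1
  k=3: m=5, d=19, a=1
  k=4: m=14, d=1, a=28
d=1 and a=2a₀=28 at k=4, so the next step gives (m, d) = (14, 19) again — its k=1 value — and the period has length 4.

[14; 1, 1, 1, 28]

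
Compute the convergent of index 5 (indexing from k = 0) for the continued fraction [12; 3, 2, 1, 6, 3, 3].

2595/211

Using pₖ = aₖpₖ₋₁ + pₖ₋₂, qₖ = aₖqₖ₋₁ + qₖ₋₂ (with p₋₁=1, p₋₂=0, q₋₁=0, q₋₂=1):
  k=0: a=12, p=12, q=1
  k=1: a=3, p=37, q=3
  k=2: a=2, p=86, q=7
  k=3: a=1, p=123, q=10
  k=4: a=6, p=824, q=67
  k=5: a=3, p=2595, q=211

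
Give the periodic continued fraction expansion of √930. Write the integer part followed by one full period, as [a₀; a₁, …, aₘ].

[30; 2, 60]

a₀ = ⌊√930⌋ = 30.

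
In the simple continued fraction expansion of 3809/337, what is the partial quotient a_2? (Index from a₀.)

3809 = 11·337 + 102   →  a_0 = 11
337 = 3·102 + 31   →  a_1 = 3
102 = 3·31 + 9   →  a_2 = 3

3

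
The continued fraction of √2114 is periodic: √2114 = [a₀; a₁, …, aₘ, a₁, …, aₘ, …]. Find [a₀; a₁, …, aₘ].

[45; 1, 44, 1, 90]

a₀ = ⌊√2114⌋ = 45.
With m₀=0, d₀=1 and mₖ₊₁ = dₖaₖ − mₖ, dₖ₊₁ = (n − mₖ₊₁²)/dₖ, aₖ₊₁ = ⌊(a₀+mₖ₊₁)/dₖ₊₁⌋:
  k=1: m=45, d=89, a=1
  k=2: m=44, d=2, a=44
  k=3: m=44, d=89, a=1
  k=4: m=45, d=1, a=90
d=1 and a=2a₀=90 at k=4, so the next step gives (m, d) = (45, 89) again — its k=1 value — and the period has length 4.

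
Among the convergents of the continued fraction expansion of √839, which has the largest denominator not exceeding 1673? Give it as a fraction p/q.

√839 = [28; 1, 27, 1, 56, …] (period length 4).
Convergents:
  p_0/q_0 = 28/1
  p_1/q_1 = 29/1
  p_2/q_2 = 811/28
  p_3/q_3 = 840/29
  p_4/q_4 = 47851/1652
  p_5/q_5 = 48691/1681
q_4 = 1652 ≤ 1673 < 1681 = q_5, so the answer is 47851/1652.

47851/1652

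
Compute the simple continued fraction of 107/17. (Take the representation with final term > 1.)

107 = 6·17 + 5
17 = 3·5 + 2
5 = 2·2 + 1
2 = 2·1 + 0  (stop)
So 107/17 = [6; 3, 2, 2].

[6; 3, 2, 2]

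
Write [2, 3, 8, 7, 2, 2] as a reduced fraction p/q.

2181/940

Using pₖ = aₖpₖ₋₁ + pₖ₋₂ and qₖ = aₖqₖ₋₁ + qₖ₋₂:
  k=0: a=2, p=2, q=1
  k=1: a=3, p=7, q=3
  k=2: a=8, p=58, q=25
  k=3: a=7, p=413, q=178
  k=4: a=2, p=884, q=381
  k=5: a=2, p=2181, q=940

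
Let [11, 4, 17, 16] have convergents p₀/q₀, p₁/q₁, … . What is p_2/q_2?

Using pₖ = aₖpₖ₋₁ + pₖ₋₂, qₖ = aₖqₖ₋₁ + qₖ₋₂ (with p₋₁=1, p₋₂=0, q₋₁=0, q₋₂=1):
  k=0: a=11, p=11, q=1
  k=1: a=4, p=45, q=4
  k=2: a=17, p=776, q=69

776/69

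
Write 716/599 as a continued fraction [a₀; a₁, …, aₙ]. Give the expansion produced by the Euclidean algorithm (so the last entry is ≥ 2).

[1; 5, 8, 2, 1, 4]

716 = 1·599 + 117
599 = 5·117 + 14
117 = 8·14 + 5
14 = 2·5 + 4
5 = 1·4 + 1
4 = 4·1 + 0  (stop)
So 716/599 = [1; 5, 8, 2, 1, 4].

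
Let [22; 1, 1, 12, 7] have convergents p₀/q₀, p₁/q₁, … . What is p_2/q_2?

45/2

Using pₖ = aₖpₖ₋₁ + pₖ₋₂, qₖ = aₖqₖ₋₁ + qₖ₋₂ (with p₋₁=1, p₋₂=0, q₋₁=0, q₋₂=1):
  k=0: a=22, p=22, q=1
  k=1: a=1, p=23, q=1
  k=2: a=1, p=45, q=2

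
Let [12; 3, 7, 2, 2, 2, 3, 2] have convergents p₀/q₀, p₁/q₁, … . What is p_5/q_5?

Using pₖ = aₖpₖ₋₁ + pₖ₋₂, qₖ = aₖqₖ₋₁ + qₖ₋₂ (with p₋₁=1, p₋₂=0, q₋₁=0, q₋₂=1):
  k=0: a=12, p=12, q=1
  k=1: a=3, p=37, q=3
  k=2: a=7, p=271, q=22
  k=3: a=2, p=579, q=47
  k=4: a=2, p=1429, q=116
  k=5: a=2, p=3437, q=279

3437/279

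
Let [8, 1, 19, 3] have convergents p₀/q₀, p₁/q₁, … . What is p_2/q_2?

Using pₖ = aₖpₖ₋₁ + pₖ₋₂, qₖ = aₖqₖ₋₁ + qₖ₋₂ (with p₋₁=1, p₋₂=0, q₋₁=0, q₋₂=1):
  k=0: a=8, p=8, q=1
  k=1: a=1, p=9, q=1
  k=2: a=19, p=179, q=20

179/20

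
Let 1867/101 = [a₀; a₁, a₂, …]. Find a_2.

16

1867 = 18·101 + 49   →  a_0 = 18
101 = 2·49 + 3   →  a_1 = 2
49 = 16·3 + 1   →  a_2 = 16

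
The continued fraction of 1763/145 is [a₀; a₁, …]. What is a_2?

3

1763 = 12·145 + 23   →  a_0 = 12
145 = 6·23 + 7   →  a_1 = 6
23 = 3·7 + 2   →  a_2 = 3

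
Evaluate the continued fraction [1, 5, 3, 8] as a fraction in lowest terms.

158/133

Using pₖ = aₖpₖ₋₁ + pₖ₋₂ and qₖ = aₖqₖ₋₁ + qₖ₋₂:
  k=0: a=1, p=1, q=1
  k=1: a=5, p=6, q=5
  k=2: a=3, p=19, q=16
  k=3: a=8, p=158, q=133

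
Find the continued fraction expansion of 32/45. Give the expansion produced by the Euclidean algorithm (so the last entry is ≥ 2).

32 = 0×45 + 32
45 = 1×32 + 13
32 = 2×13 + 6
13 = 2×6 + 1
6 = 6×1 + 0  (stop)
So 32/45 = [0; 1, 2, 2, 6].

[0; 1, 2, 2, 6]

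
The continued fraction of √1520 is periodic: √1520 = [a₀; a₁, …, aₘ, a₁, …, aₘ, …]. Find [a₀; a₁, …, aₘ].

a₀ = ⌊√1520⌋ = 38.
With m₀=0, d₀=1 and mₖ₊₁ = dₖaₖ − mₖ, dₖ₊₁ = (n − mₖ₊₁²)/dₖ, aₖ₊₁ = ⌊(a₀+mₖ₊₁)/dₖ₊₁⌋:
  k=1: m=38, d=76, a=1
  k=2: m=38, d=1, a=76
d=1 and a=2a₀=76 at k=2, so the next step gives (m, d) = (38, 76) again — its k=1 value — and the period has length 2.

[38; 1, 76]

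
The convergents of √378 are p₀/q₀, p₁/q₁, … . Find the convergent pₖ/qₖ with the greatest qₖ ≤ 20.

√378 = [19; 2, 3, 1, 4, 1, 3, 2, 38, …] (period length 8).
Convergents:
  p_0/q_0 = 19/1
  p_1/q_1 = 39/2
  p_2/q_2 = 136/7
  p_3/q_3 = 175/9
  p_4/q_4 = 836/43
q_3 = 9 ≤ 20 < 43 = q_4, so the answer is 175/9.

175/9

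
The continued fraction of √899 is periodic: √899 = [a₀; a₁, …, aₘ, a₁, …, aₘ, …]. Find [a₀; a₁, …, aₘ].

a₀ = ⌊√899⌋ = 29.
With m₀=0, d₀=1 and mₖ₊₁ = dₖaₖ − mₖ, dₖ₊₁ = (n − mₖ₊₁²)/dₖ, aₖ₊₁ = ⌊(a₀+mₖ₊₁)/dₖ₊₁⌋:
  k=1: m=29, d=58, a=1
  k=2: m=29, d=1, a=58
d=1 and a=2a₀=58 at k=2, so the next step gives (m, d) = (29, 58) again — its k=1 value — and the period has length 2.

[29; 1, 58]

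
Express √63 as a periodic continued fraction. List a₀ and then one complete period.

[7; 1, 14]

a₀ = ⌊√63⌋ = 7.
With m₀=0, d₀=1 and mₖ₊₁ = dₖaₖ − mₖ, dₖ₊₁ = (n − mₖ₊₁²)/dₖ, aₖ₊₁ = ⌊(a₀+mₖ₊₁)/dₖ₊₁⌋:
  k=1: m=7, d=14, a=1
  k=2: m=7, d=1, a=14
d=1 and a=2a₀=14 at k=2, so the next step gives (m, d) = (7, 14) again — its k=1 value — and the period has length 2.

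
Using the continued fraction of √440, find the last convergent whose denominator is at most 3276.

√440 = [20; 1, 40, …] (period length 2).
Convergents:
  p_0/q_0 = 20/1
  p_1/q_1 = 21/1
  p_2/q_2 = 860/41
  p_3/q_3 = 881/42
  p_4/q_4 = 36100/1721
  p_5/q_5 = 36981/1763
  p_6/q_6 = 1515340/72241
q_5 = 1763 ≤ 3276 < 72241 = q_6, so the answer is 36981/1763.

36981/1763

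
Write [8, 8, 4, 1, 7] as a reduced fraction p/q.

Fold from the inside: start with 7/1.
  1 + 1/7 = 8/7
  4 + 7/8 = 39/8
  8 + 8/39 = 320/39
  8 + 39/320 = 2599/320

2599/320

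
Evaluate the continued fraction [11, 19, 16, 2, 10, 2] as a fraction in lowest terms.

152734/13819

Using pₖ = aₖpₖ₋₁ + pₖ₋₂ and qₖ = aₖqₖ₋₁ + qₖ₋₂:
  k=0: a=11, p=11, q=1
  k=1: a=19, p=210, q=19
  k=2: a=16, p=3371, q=305
  k=3: a=2, p=6952, q=629
  k=4: a=10, p=72891, q=6595
  k=5: a=2, p=152734, q=13819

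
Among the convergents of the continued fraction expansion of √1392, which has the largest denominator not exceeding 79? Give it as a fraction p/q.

√1392 = [37; 3, 4, 3, 74, …] (period length 4).
Convergents:
  p_0/q_0 = 37/1
  p_1/q_1 = 112/3
  p_2/q_2 = 485/13
  p_3/q_3 = 1567/42
  p_4/q_4 = 116443/3121
q_3 = 42 ≤ 79 < 3121 = q_4, so the answer is 1567/42.

1567/42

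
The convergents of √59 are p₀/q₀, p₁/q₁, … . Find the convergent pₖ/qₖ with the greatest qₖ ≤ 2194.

√59 = [7; 1, 2, 7, 2, 1, 14, …] (period length 6).
Convergents:
  p_0/q_0 = 7/1
  p_1/q_1 = 8/1
  p_2/q_2 = 23/3
  p_3/q_3 = 169/22
  p_4/q_4 = 361/47
  p_5/q_5 = 530/69
  p_6/q_6 = 7781/1013
  p_7/q_7 = 8311/1082
  p_8/q_8 = 24403/3177
q_7 = 1082 ≤ 2194 < 3177 = q_8, so the answer is 8311/1082.

8311/1082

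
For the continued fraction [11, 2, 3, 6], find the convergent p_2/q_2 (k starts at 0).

Using pₖ = aₖpₖ₋₁ + pₖ₋₂, qₖ = aₖqₖ₋₁ + qₖ₋₂ (with p₋₁=1, p₋₂=0, q₋₁=0, q₋₂=1):
  k=0: a=11, p=11, q=1
  k=1: a=2, p=23, q=2
  k=2: a=3, p=80, q=7

80/7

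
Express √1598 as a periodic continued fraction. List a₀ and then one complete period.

a₀ = ⌊√1598⌋ = 39.
With m₀=0, d₀=1 and mₖ₊₁ = dₖaₖ − mₖ, dₖ₊₁ = (n − mₖ₊₁²)/dₖ, aₖ₊₁ = ⌊(a₀+mₖ₊₁)/dₖ₊₁⌋:
  k=1: m=39, d=77, a=1
  k=2: m=38, d=2, a=38
  k=3: m=38, d=77, a=1
  k=4: m=39, d=1, a=78
d=1 and a=2a₀=78 at k=4, so the next step gives (m, d) = (39, 77) again — its k=1 value — and the period has length 4.

[39; 1, 38, 1, 78]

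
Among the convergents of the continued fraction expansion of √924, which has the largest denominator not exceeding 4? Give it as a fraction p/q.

91/3

√924 = [30; 2, 1, 1, 14, 1, 1, 2, 60, …] (period length 8).
Convergents:
  p_0/q_0 = 30/1
  p_1/q_1 = 61/2
  p_2/q_2 = 91/3
  p_3/q_3 = 152/5
q_2 = 3 ≤ 4 < 5 = q_3, so the answer is 91/3.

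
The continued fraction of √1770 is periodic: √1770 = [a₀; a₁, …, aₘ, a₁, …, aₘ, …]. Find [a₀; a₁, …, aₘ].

a₀ = ⌊√1770⌋ = 42.
With m₀=0, d₀=1 and mₖ₊₁ = dₖaₖ − mₖ, dₖ₊₁ = (n − mₖ₊₁²)/dₖ, aₖ₊₁ = ⌊(a₀+mₖ₊₁)/dₖ₊₁⌋:
  k=1: m=42, d=6, a=14
  k=2: m=42, d=1, a=84
d=1 and a=2a₀=84 at k=2, so the next step gives (m, d) = (42, 6) again — its k=1 value — and the period has length 2.

[42; 14, 84]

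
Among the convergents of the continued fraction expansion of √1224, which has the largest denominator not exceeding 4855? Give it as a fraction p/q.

√1224 = [34; 1, 68, …] (period length 2).
Convergents:
  p_0/q_0 = 34/1
  p_1/q_1 = 35/1
  p_2/q_2 = 2414/69
  p_3/q_3 = 2449/70
  p_4/q_4 = 168946/4829
  p_5/q_5 = 171395/4899
q_4 = 4829 ≤ 4855 < 4899 = q_5, so the answer is 168946/4829.

168946/4829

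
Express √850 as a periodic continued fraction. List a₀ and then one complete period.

a₀ = ⌊√850⌋ = 29.

[29; 6, 2, 6, 58]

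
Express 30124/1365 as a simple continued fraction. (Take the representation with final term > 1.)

[22; 14, 1, 1, 11, 4]

30124 = 22·1365 + 94
1365 = 14·94 + 49
94 = 1·49 + 45
49 = 1·45 + 4
45 = 11·4 + 1
4 = 4·1 + 0  (stop)
So 30124/1365 = [22; 14, 1, 1, 11, 4].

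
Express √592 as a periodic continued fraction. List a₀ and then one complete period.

a₀ = ⌊√592⌋ = 24.
With m₀=0, d₀=1 and mₖ₊₁ = dₖaₖ − mₖ, dₖ₊₁ = (n − mₖ₊₁²)/dₖ, aₖ₊₁ = ⌊(a₀+mₖ₊₁)/dₖ₊₁⌋:
  k=1: m=24, d=16, a=3
  k=2: m=24, d=1, a=48
d=1 and a=2a₀=48 at k=2, so the next step gives (m, d) = (24, 16) again — its k=1 value — and the period has length 2.

[24; 3, 48]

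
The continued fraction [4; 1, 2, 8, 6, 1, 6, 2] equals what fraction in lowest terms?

Fold from the inside: start with 2/1.
  6 + 1/2 = 13/2
  1 + 2/13 = 15/13
  6 + 13/15 = 103/15
  8 + 15/103 = 839/103
  2 + 103/839 = 1781/839
  1 + 839/1781 = 2620/1781
  4 + 1781/2620 = 12261/2620

12261/2620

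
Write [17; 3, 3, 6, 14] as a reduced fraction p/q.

15433/892

Using pₖ = aₖpₖ₋₁ + pₖ₋₂ and qₖ = aₖqₖ₋₁ + qₖ₋₂:
  k=0: a=17, p=17, q=1
  k=1: a=3, p=52, q=3
  k=2: a=3, p=173, q=10
  k=3: a=6, p=1090, q=63
  k=4: a=14, p=15433, q=892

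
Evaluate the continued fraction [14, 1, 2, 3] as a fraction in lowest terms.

Fold from the inside: start with 3/1.
  2 + 1/3 = 7/3
  1 + 3/7 = 10/7
  14 + 7/10 = 147/10

147/10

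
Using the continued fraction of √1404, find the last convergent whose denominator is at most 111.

3747/100

√1404 = [37; 2, 7, 1, 4, 1, 7, 2, 74, …] (period length 8).
Convergents:
  p_0/q_0 = 37/1
  p_1/q_1 = 75/2
  p_2/q_2 = 562/15
  p_3/q_3 = 637/17
  p_4/q_4 = 3110/83
  p_5/q_5 = 3747/100
  p_6/q_6 = 29339/783
q_5 = 100 ≤ 111 < 783 = q_6, so the answer is 3747/100.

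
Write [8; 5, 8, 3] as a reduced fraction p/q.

Using pₖ = aₖpₖ₋₁ + pₖ₋₂ and qₖ = aₖqₖ₋₁ + qₖ₋₂:
  k=0: a=8, p=8, q=1
  k=1: a=5, p=41, q=5
  k=2: a=8, p=336, q=41
  k=3: a=3, p=1049, q=128

1049/128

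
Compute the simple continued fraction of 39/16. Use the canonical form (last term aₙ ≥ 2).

[2; 2, 3, 2]

39 = 2·16 + 7
16 = 2·7 + 2
7 = 3·2 + 1
2 = 2·1 + 0  (stop)
So 39/16 = [2; 2, 3, 2].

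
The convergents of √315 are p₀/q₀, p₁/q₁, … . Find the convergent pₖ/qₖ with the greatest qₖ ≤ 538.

7543/425

√315 = [17; 1, 2, 1, 34, …] (period length 4).
Convergents:
  p_0/q_0 = 17/1
  p_1/q_1 = 18/1
  p_2/q_2 = 53/3
  p_3/q_3 = 71/4
  p_4/q_4 = 2467/139
  p_5/q_5 = 2538/143
  p_6/q_6 = 7543/425
  p_7/q_7 = 10081/568
q_6 = 425 ≤ 538 < 568 = q_7, so the answer is 7543/425.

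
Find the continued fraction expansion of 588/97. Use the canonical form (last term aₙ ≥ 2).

588 = 6×97 + 6
97 = 16×6 + 1
6 = 6×1 + 0  (stop)
So 588/97 = [6; 16, 6].

[6; 16, 6]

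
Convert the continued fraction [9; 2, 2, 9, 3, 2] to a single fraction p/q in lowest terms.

Fold from the inside: start with 2/1.
  3 + 1/2 = 7/2
  9 + 2/7 = 65/7
  2 + 7/65 = 137/65
  2 + 65/137 = 339/137
  9 + 137/339 = 3188/339

3188/339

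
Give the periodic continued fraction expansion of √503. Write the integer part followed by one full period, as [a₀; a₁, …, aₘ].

[22; 2, 2, 1, 21, 1, 2, 2, 44]

a₀ = ⌊√503⌋ = 22.
With m₀=0, d₀=1 and mₖ₊₁ = dₖaₖ − mₖ, dₖ₊₁ = (n − mₖ₊₁²)/dₖ, aₖ₊₁ = ⌊(a₀+mₖ₊₁)/dₖ₊₁⌋:
  k=1: m=22, d=19, a=2
  k=2: m=16, d=13, a=2
  k=3: m=10, d=31, a=1
  k=4: m=21, d=2, a=21
  k=5: m=21, d=31, a=1
  k=6: m=10, d=13, a=2
  k=7: m=16, d=19, a=2
  k=8: m=22, d=1, a=44
d=1 and a=2a₀=44 at k=8, so the next step gives (m, d) = (22, 19) again — its k=1 value — and the period has length 8.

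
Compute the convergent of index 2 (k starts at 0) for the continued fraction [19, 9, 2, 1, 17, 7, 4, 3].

363/19

Using pₖ = aₖpₖ₋₁ + pₖ₋₂, qₖ = aₖqₖ₋₁ + qₖ₋₂ (with p₋₁=1, p₋₂=0, q₋₁=0, q₋₂=1):
  k=0: a=19, p=19, q=1
  k=1: a=9, p=172, q=9
  k=2: a=2, p=363, q=19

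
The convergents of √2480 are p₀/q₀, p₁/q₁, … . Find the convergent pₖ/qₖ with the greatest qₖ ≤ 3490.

√2480 = [49; 1, 3, 1, 98, …] (period length 4).
Convergents:
  p_0/q_0 = 49/1
  p_1/q_1 = 50/1
  p_2/q_2 = 199/4
  p_3/q_3 = 249/5
  p_4/q_4 = 24601/494
  p_5/q_5 = 24850/499
  p_6/q_6 = 99151/1991
  p_7/q_7 = 124001/2490
  p_8/q_8 = 12251249/246011
q_7 = 2490 ≤ 3490 < 246011 = q_8, so the answer is 124001/2490.

124001/2490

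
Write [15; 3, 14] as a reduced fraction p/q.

659/43

Using pₖ = aₖpₖ₋₁ + pₖ₋₂ and qₖ = aₖqₖ₋₁ + qₖ₋₂:
  k=0: a=15, p=15, q=1
  k=1: a=3, p=46, q=3
  k=2: a=14, p=659, q=43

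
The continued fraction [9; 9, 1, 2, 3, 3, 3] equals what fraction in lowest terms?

9622/1057

Using pₖ = aₖpₖ₋₁ + pₖ₋₂ and qₖ = aₖqₖ₋₁ + qₖ₋₂:
  k=0: a=9, p=9, q=1
  k=1: a=9, p=82, q=9
  k=2: a=1, p=91, q=10
  k=3: a=2, p=264, q=29
  k=4: a=3, p=883, q=97
  k=5: a=3, p=2913, q=320
  k=6: a=3, p=9622, q=1057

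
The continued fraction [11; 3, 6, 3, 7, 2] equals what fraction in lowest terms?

Using pₖ = aₖpₖ₋₁ + pₖ₋₂ and qₖ = aₖqₖ₋₁ + qₖ₋₂:
  k=0: a=11, p=11, q=1
  k=1: a=3, p=34, q=3
  k=2: a=6, p=215, q=19
  k=3: a=3, p=679, q=60
  k=4: a=7, p=4968, q=439
  k=5: a=2, p=10615, q=938

10615/938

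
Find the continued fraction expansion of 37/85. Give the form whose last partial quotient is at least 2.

[0; 2, 3, 2, 1, 3]

37 = 0*85 + 37
85 = 2*37 + 11
37 = 3*11 + 4
11 = 2*4 + 3
4 = 1*3 + 1
3 = 3*1 + 0  (stop)
So 37/85 = [0; 2, 3, 2, 1, 3].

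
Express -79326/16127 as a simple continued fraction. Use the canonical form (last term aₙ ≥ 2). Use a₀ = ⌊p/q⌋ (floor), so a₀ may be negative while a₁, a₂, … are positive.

-79326 = -5*16127 + 1309
16127 = 12*1309 + 419
1309 = 3*419 + 52
419 = 8*52 + 3
52 = 17*3 + 1
3 = 3*1 + 0  (stop)
So -79326/16127 = [-5; 12, 3, 8, 17, 3].

[-5; 12, 3, 8, 17, 3]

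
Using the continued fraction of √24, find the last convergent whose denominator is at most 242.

√24 = [4; 1, 8, …] (period length 2).
Convergents:
  p_0/q_0 = 4/1
  p_1/q_1 = 5/1
  p_2/q_2 = 44/9
  p_3/q_3 = 49/10
  p_4/q_4 = 436/89
  p_5/q_5 = 485/99
  p_6/q_6 = 4316/881
q_5 = 99 ≤ 242 < 881 = q_6, so the answer is 485/99.

485/99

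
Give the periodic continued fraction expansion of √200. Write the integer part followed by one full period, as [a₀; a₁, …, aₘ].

[14; 7, 28]

a₀ = ⌊√200⌋ = 14.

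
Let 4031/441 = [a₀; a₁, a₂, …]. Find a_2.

4031 = 9·441 + 62   →  a_0 = 9
441 = 7·62 + 7   →  a_1 = 7
62 = 8·7 + 6   →  a_2 = 8

8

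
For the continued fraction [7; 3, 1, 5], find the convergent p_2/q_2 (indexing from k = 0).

29/4

Using pₖ = aₖpₖ₋₁ + pₖ₋₂, qₖ = aₖqₖ₋₁ + qₖ₋₂ (with p₋₁=1, p₋₂=0, q₋₁=0, q₋₂=1):
  k=0: a=7, p=7, q=1
  k=1: a=3, p=22, q=3
  k=2: a=1, p=29, q=4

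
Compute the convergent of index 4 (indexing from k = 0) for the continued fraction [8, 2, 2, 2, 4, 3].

Using pₖ = aₖpₖ₋₁ + pₖ₋₂, qₖ = aₖqₖ₋₁ + qₖ₋₂ (with p₋₁=1, p₋₂=0, q₋₁=0, q₋₂=1):
  k=0: a=8, p=8, q=1
  k=1: a=2, p=17, q=2
  k=2: a=2, p=42, q=5
  k=3: a=2, p=101, q=12
  k=4: a=4, p=446, q=53

446/53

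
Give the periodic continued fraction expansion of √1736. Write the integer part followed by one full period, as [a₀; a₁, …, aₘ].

a₀ = ⌊√1736⌋ = 41.
With m₀=0, d₀=1 and mₖ₊₁ = dₖaₖ − mₖ, dₖ₊₁ = (n − mₖ₊₁²)/dₖ, aₖ₊₁ = ⌊(a₀+mₖ₊₁)/dₖ₊₁⌋:
  k=1: m=41, d=55, a=1
  k=2: m=14, d=28, a=1
  k=3: m=14, d=55, a=1
  k=4: m=41, d=1, a=82
d=1 and a=2a₀=82 at k=4, so the next step gives (m, d) = (41, 55) again — its k=1 value — and the period has length 4.

[41; 1, 1, 1, 82]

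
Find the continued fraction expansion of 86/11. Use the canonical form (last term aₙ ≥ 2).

[7; 1, 4, 2]

86 = 7×11 + 9
11 = 1×9 + 2
9 = 4×2 + 1
2 = 2×1 + 0  (stop)
So 86/11 = [7; 1, 4, 2].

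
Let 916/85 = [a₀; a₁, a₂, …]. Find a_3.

2

916 = 10·85 + 66   →  a_0 = 10
85 = 1·66 + 19   →  a_1 = 1
66 = 3·19 + 9   →  a_2 = 3
19 = 2·9 + 1   →  a_3 = 2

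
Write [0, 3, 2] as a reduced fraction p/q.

Using pₖ = aₖpₖ₋₁ + pₖ₋₂ and qₖ = aₖqₖ₋₁ + qₖ₋₂:
  k=0: a=0, p=0, q=1
  k=1: a=3, p=1, q=3
  k=2: a=2, p=2, q=7

2/7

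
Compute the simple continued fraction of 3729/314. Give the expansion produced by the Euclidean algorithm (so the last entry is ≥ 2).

3729 = 11·314 + 275
314 = 1·275 + 39
275 = 7·39 + 2
39 = 19·2 + 1
2 = 2·1 + 0  (stop)
So 3729/314 = [11; 1, 7, 19, 2].

[11; 1, 7, 19, 2]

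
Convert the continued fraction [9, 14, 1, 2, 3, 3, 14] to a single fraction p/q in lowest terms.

Using pₖ = aₖpₖ₋₁ + pₖ₋₂ and qₖ = aₖqₖ₋₁ + qₖ₋₂:
  k=0: a=9, p=9, q=1
  k=1: a=14, p=127, q=14
  k=2: a=1, p=136, q=15
  k=3: a=2, p=399, q=44
  k=4: a=3, p=1333, q=147
  k=5: a=3, p=4398, q=485
  k=6: a=14, p=62905, q=6937

62905/6937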